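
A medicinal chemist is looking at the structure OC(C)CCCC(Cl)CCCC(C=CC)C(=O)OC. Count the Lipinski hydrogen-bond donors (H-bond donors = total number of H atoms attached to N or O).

1

Donors: find every N or O and count the H atoms it carries.
  atom 1 (O): bond orders sum to 1 → 1 H
  atom 17 (O): bond orders sum to 2 → 0 H
  atom 18 (O): bond orders sum to 2 → 0 H
Lipinski HBD = 1.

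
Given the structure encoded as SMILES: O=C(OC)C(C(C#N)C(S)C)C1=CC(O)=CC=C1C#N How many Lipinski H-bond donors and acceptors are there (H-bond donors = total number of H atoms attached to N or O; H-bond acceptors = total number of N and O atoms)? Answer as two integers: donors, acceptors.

1, 5

Donors: find every N or O and count the H atoms it carries.
  atom 1 (O): bond orders sum to 2 → 0 H
  atom 3 (O): bond orders sum to 2 → 0 H
  atom 8 (N): bond orders sum to 3 → 0 H
  atom 15 (O): bond orders sum to 1 → 1 H
  atom 20 (N): bond orders sum to 3 → 0 H
Lipinski HBD = 1.
Acceptors: N atoms = 2, O atoms = 3 → HBA = 5.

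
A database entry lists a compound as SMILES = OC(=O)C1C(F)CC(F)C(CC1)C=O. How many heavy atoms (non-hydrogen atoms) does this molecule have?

Every atom symbol written in the SMILES (organic subset) is one heavy atom; implicit H are not written.
Heavy atoms by element → C:9, F:2, O:3.
Total: 14.

14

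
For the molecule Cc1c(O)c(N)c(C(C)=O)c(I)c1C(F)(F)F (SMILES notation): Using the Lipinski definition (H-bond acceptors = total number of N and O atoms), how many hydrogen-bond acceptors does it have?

3

N atoms: 1; O atoms: 2.
Lipinski HBA = 1 + 2 = 3.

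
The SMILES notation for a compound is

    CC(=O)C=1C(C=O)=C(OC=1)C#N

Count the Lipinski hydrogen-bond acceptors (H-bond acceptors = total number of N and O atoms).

N atoms: 1; O atoms: 3.
Lipinski HBA = 1 + 3 = 4.

4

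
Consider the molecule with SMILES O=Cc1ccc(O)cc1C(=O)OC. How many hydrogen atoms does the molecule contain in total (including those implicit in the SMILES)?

Walk through each heavy atom and fill implicit hydrogens from standard valence (C 4, N 3, O 2, S 2, halogen 1); for lowercase aromatic atoms, an aromatic c carries 1 H when it has two neighbours and 0 H with three, and aromatic n carries 0 H:
  atom 1: O, bond orders sum to 2 (valence 2) → 0 H
  atom 2: C, bond orders sum to 3 (valence 4) → 1 H
  atom 3: aromatic c, 3 neighbours → 0 H
  atom 4: aromatic c, 2 neighbours → 1 H
  atom 5: aromatic c, 2 neighbours → 1 H
  atom 6: aromatic c, 3 neighbours → 0 H
  atom 7: O, bond orders sum to 1 (valence 2) → 1 H
  atom 8: aromatic c, 2 neighbours → 1 H
  atom 9: aromatic c, 3 neighbours → 0 H
  atom 10: C, bond orders sum to 4 (valence 4) → 0 H
  atom 11: O, bond orders sum to 2 (valence 2) → 0 H
  atom 12: O, bond orders sum to 2 (valence 2) → 0 H
  atom 13: C, bond orders sum to 1 (valence 4) → 3 H
Total hydrogens: 8.

8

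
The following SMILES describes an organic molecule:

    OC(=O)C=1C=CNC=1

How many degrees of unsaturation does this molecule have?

4

Molecular formula: C5H5NO2.
DoU = (2C + 2 + N − H − X) / 2, where X is the halogen count and O/S are ignored.
    = (2·5 + 2 + 1 − 5 − 0) / 2 = 8 / 2 = 4.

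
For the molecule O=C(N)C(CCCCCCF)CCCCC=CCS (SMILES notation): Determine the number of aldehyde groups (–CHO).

Scan the SMILES for the aldehyde motif — none present.
Groups that are present: 1 alkene, 1 amide, 1 thiol.

0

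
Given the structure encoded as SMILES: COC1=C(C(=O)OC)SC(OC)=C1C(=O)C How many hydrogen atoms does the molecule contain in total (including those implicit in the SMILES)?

12

Walk through each heavy atom and fill implicit hydrogens from standard valence (C 4, N 3, O 2, S 2, halogen 1):
  atom 1: C, bond orders sum to 1 (valence 4) → 3 H
  atom 2: O, bond orders sum to 2 (valence 2) → 0 H
  atom 3: C, bond orders sum to 4 (valence 4) → 0 H
  atom 4: C, bond orders sum to 4 (valence 4) → 0 H
  atom 5: C, bond orders sum to 4 (valence 4) → 0 H
  atom 6: O, bond orders sum to 2 (valence 2) → 0 H
  atom 7: O, bond orders sum to 2 (valence 2) → 0 H
  atom 8: C, bond orders sum to 1 (valence 4) → 3 H
  atom 9: S, bond orders sum to 2 (valence 2) → 0 H
  atom 10: C, bond orders sum to 4 (valence 4) → 0 H
  atom 11: O, bond orders sum to 2 (valence 2) → 0 H
  atom 12: C, bond orders sum to 1 (valence 4) → 3 H
  atom 13: C, bond orders sum to 4 (valence 4) → 0 H
  atom 14: C, bond orders sum to 4 (valence 4) → 0 H
  atom 15: O, bond orders sum to 2 (valence 2) → 0 H
  atom 16: C, bond orders sum to 1 (valence 4) → 3 H
Total hydrogens: 12.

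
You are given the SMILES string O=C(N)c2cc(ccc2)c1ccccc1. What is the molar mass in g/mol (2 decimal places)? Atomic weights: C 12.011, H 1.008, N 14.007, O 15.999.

First, the molecular formula is C13H11NO (counting implicit H from valence).
  C: 13 × 12.011 = 156.143
  H: 11 × 1.008 = 11.088
  N: 1 × 14.007 = 14.007
  O: 1 × 15.999 = 15.999
Sum: 13×12.011 + 11×1.008 + 1×14.007 + 1×15.999 = 197.237 → 197.24 g/mol.

197.24 g/mol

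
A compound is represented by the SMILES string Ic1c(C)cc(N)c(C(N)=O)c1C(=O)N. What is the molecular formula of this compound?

C9H10IN3O2

Walk through each heavy atom and fill implicit hydrogens from standard valence (C 4, N 3, O 2, S 2, halogen 1); for lowercase aromatic atoms, an aromatic c carries 1 H when it has two neighbours and 0 H with three, and aromatic n carries 0 H:
  atom 1: I (halogen, monovalent) → 0 H
  atom 2: aromatic c, 3 neighbours → 0 H
  atom 3: aromatic c, 3 neighbours → 0 H
  atom 4: C, bond orders sum to 1 (valence 4) → 3 H
  atom 5: aromatic c, 2 neighbours → 1 H
  atom 6: aromatic c, 3 neighbours → 0 H
  atom 7: N, bond orders sum to 1 (valence 3) → 2 H
  atom 8: aromatic c, 3 neighbours → 0 H
  atom 9: C, bond orders sum to 4 (valence 4) → 0 H
  atom 10: N, bond orders sum to 1 (valence 3) → 2 H
  atom 11: O, bond orders sum to 2 (valence 2) → 0 H
  atom 12: aromatic c, 3 neighbours → 0 H
  atom 13: C, bond orders sum to 4 (valence 4) → 0 H
  atom 14: O, bond orders sum to 2 (valence 2) → 0 H
  atom 15: N, bond orders sum to 1 (valence 3) → 2 H
Totals → C:9, H:10, I:1, N:3, O:2.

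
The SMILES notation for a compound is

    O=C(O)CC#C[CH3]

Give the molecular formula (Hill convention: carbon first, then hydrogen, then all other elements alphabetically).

Walk through each heavy atom and fill implicit hydrogens from standard valence (C 4, N 3, O 2, S 2, halogen 1):
  atom 1: O, bond orders sum to 2 (valence 2) → 0 H
  atom 2: C, bond orders sum to 4 (valence 4) → 0 H
  atom 3: O, bond orders sum to 1 (valence 2) → 1 H
  atom 4: C, bond orders sum to 2 (valence 4) → 2 H
  atom 5: C, bond orders sum to 4 (valence 4) → 0 H
  atom 6: C, bond orders sum to 4 (valence 4) → 0 H
  atom 7: C with explicit H count 3
Totals → C:5, H:6, O:2.
In Hill order: C5H6O2.

C5H6O2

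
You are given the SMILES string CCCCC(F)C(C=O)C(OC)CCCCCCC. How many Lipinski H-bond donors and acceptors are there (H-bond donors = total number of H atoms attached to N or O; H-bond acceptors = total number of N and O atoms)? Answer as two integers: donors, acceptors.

0, 2

Donors: find every N or O and count the H atoms it carries.
  atom 9 (O): bond orders sum to 2 → 0 H
  atom 11 (O): bond orders sum to 2 → 0 H
Lipinski HBD = 0.
Acceptors: N atoms = 0, O atoms = 2 → HBA = 2.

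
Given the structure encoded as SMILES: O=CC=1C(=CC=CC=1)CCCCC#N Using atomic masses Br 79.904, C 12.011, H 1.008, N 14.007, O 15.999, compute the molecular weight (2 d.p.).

187.24 g/mol

First, the molecular formula is C12H13NO (counting implicit H from valence).
  C: 12 × 12.011 = 144.132
  H: 13 × 1.008 = 13.104
  N: 1 × 14.007 = 14.007
  O: 1 × 15.999 = 15.999
Sum: 12×12.011 + 13×1.008 + 1×14.007 + 1×15.999 = 187.242 → 187.24 g/mol.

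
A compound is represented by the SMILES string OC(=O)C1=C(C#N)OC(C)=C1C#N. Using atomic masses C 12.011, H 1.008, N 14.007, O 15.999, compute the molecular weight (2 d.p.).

176.13 g/mol

First, the molecular formula is C8H4N2O3 (counting implicit H from valence).
  C: 8 × 12.011 = 96.088
  H: 4 × 1.008 = 4.032
  N: 2 × 14.007 = 28.014
  O: 3 × 15.999 = 47.997
Sum: 8×12.011 + 4×1.008 + 2×14.007 + 3×15.999 = 176.131 → 176.13 g/mol.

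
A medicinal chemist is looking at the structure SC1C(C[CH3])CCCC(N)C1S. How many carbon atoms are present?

Count every carbon token in the SMILES (each C, including those in ring-closure positions and inside branches).
Carbon count: 9.

9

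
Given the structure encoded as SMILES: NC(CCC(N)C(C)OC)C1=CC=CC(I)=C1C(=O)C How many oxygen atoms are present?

2

Scan the SMILES for O atoms (remember two-letter symbols like Cl and Br are single atoms).
Oxygen count: 2.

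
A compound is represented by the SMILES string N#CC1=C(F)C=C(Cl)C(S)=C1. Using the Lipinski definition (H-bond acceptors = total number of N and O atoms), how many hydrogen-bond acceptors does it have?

1

N atoms: 1; O atoms: 0.
Lipinski HBA = 1 + 0 = 1.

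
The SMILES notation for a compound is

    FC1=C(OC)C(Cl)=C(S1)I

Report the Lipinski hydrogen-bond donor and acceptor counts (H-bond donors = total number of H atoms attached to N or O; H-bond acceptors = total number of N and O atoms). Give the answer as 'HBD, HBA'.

Donors: find every N or O and count the H atoms it carries.
  atom 4 (O): bond orders sum to 2 → 0 H
Lipinski HBD = 0.
Acceptors: N atoms = 0, O atoms = 1 → HBA = 1.

0, 1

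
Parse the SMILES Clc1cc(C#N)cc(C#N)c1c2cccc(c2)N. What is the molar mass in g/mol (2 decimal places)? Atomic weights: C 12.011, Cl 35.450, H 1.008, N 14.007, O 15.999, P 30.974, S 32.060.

First, the molecular formula is C14H8ClN3 (counting implicit H from valence).
  C: 14 × 12.011 = 168.154
  Cl: 1 × 35.450 = 35.450
  H: 8 × 1.008 = 8.064
  N: 3 × 14.007 = 42.021
Sum: 14×12.011 + 1×35.450 + 8×1.008 + 3×14.007 = 253.689 → 253.69 g/mol.

253.69 g/mol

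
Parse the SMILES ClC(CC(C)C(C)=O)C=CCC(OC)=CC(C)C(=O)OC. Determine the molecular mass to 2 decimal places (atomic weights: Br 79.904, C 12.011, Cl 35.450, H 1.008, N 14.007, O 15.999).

316.82 g/mol

First, the molecular formula is C16H25ClO4 (counting implicit H from valence).
  C: 16 × 12.011 = 192.176
  Cl: 1 × 35.450 = 35.450
  H: 25 × 1.008 = 25.200
  O: 4 × 15.999 = 63.996
Sum: 16×12.011 + 1×35.450 + 25×1.008 + 4×15.999 = 316.822 → 316.82 g/mol.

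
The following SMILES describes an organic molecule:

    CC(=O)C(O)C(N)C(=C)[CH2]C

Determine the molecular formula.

Walk through each heavy atom and fill implicit hydrogens from standard valence (C 4, N 3, O 2, S 2, halogen 1):
  atom 1: C, bond orders sum to 1 (valence 4) → 3 H
  atom 2: C, bond orders sum to 4 (valence 4) → 0 H
  atom 3: O, bond orders sum to 2 (valence 2) → 0 H
  atom 4: C, bond orders sum to 3 (valence 4) → 1 H
  atom 5: O, bond orders sum to 1 (valence 2) → 1 H
  atom 6: C, bond orders sum to 3 (valence 4) → 1 H
  atom 7: N, bond orders sum to 1 (valence 3) → 2 H
  atom 8: C, bond orders sum to 4 (valence 4) → 0 H
  atom 9: C, bond orders sum to 2 (valence 4) → 2 H
  atom 10: C with explicit H count 2
  atom 11: C, bond orders sum to 1 (valence 4) → 3 H
Totals → C:8, H:15, N:1, O:2.

C8H15NO2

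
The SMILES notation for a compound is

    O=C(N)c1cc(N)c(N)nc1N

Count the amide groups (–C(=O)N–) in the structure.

1

The amide motif appears at heavy-atom position 2 in the SMILES.
Other groups present: 3 primary amine.
Amide count: 1.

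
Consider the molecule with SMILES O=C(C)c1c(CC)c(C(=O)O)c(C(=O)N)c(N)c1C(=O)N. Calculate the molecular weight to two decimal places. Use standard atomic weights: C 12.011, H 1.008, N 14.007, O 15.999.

First, the molecular formula is C13H15N3O5 (counting implicit H from valence).
  C: 13 × 12.011 = 156.143
  H: 15 × 1.008 = 15.120
  N: 3 × 14.007 = 42.021
  O: 5 × 15.999 = 79.995
Sum: 13×12.011 + 15×1.008 + 3×14.007 + 5×15.999 = 293.279 → 293.28 g/mol.

293.28 g/mol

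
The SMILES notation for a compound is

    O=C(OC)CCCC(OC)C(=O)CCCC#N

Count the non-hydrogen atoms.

Every atom symbol written in the SMILES (organic subset) is one heavy atom; implicit H are not written.
Heavy atoms by element → C:12, N:1, O:4.
Total: 17.

17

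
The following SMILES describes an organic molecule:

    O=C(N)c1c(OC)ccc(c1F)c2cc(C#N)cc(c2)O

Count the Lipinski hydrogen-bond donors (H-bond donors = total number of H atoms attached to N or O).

3

Donors: find every N or O and count the H atoms it carries.
  atom 1 (O): bond orders sum to 2 → 0 H
  atom 3 (N): bond orders sum to 1 → 2 H
  atom 6 (O): bond orders sum to 2 → 0 H
  atom 17 (N): bond orders sum to 3 → 0 H
  atom 21 (O): bond orders sum to 1 → 1 H
Lipinski HBD = 3.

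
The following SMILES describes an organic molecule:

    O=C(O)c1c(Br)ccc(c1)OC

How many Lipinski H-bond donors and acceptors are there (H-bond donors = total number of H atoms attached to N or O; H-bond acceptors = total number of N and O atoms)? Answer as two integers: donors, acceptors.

1, 3

Donors: find every N or O and count the H atoms it carries.
  atom 1 (O): bond orders sum to 2 → 0 H
  atom 3 (O): bond orders sum to 1 → 1 H
  atom 11 (O): bond orders sum to 2 → 0 H
Lipinski HBD = 1.
Acceptors: N atoms = 0, O atoms = 3 → HBA = 3.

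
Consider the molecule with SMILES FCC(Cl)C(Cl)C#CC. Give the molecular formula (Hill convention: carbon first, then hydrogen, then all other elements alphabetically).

C6H7Cl2F

Walk through each heavy atom and fill implicit hydrogens from standard valence (C 4, N 3, O 2, S 2, halogen 1):
  atom 1: F (halogen, monovalent) → 0 H
  atom 2: C, bond orders sum to 2 (valence 4) → 2 H
  atom 3: C, bond orders sum to 3 (valence 4) → 1 H
  atom 4: Cl (halogen, monovalent) → 0 H
  atom 5: C, bond orders sum to 3 (valence 4) → 1 H
  atom 6: Cl (halogen, monovalent) → 0 H
  atom 7: C, bond orders sum to 4 (valence 4) → 0 H
  atom 8: C, bond orders sum to 4 (valence 4) → 0 H
  atom 9: C, bond orders sum to 1 (valence 4) → 3 H
Totals → C:6, H:7, Cl:2, F:1.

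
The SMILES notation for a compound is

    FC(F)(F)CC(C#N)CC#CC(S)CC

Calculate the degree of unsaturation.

4

Degree of unsaturation = (number of rings) + (number of π bonds).
Ring closures in the SMILES: 0.
π bonds: 2 triple bonds (each 2 DoU) → 4 DoU from unsaturation.
Total DoU = 0 + 4 = 4.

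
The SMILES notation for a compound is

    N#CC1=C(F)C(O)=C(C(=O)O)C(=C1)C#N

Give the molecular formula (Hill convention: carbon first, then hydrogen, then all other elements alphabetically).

Walk through each heavy atom and fill implicit hydrogens from standard valence (C 4, N 3, O 2, S 2, halogen 1):
  atom 1: N, bond orders sum to 3 (valence 3) → 0 H
  atom 2: C, bond orders sum to 4 (valence 4) → 0 H
  atom 3: C, bond orders sum to 4 (valence 4) → 0 H
  atom 4: C, bond orders sum to 4 (valence 4) → 0 H
  atom 5: F (halogen, monovalent) → 0 H
  atom 6: C, bond orders sum to 4 (valence 4) → 0 H
  atom 7: O, bond orders sum to 1 (valence 2) → 1 H
  atom 8: C, bond orders sum to 4 (valence 4) → 0 H
  atom 9: C, bond orders sum to 4 (valence 4) → 0 H
  atom 10: O, bond orders sum to 2 (valence 2) → 0 H
  atom 11: O, bond orders sum to 1 (valence 2) → 1 H
  atom 12: C, bond orders sum to 4 (valence 4) → 0 H
  atom 13: C, bond orders sum to 3 (valence 4) → 1 H
  atom 14: C, bond orders sum to 4 (valence 4) → 0 H
  atom 15: N, bond orders sum to 3 (valence 3) → 0 H
Totals → C:9, H:3, F:1, N:2, O:3.

C9H3FN2O3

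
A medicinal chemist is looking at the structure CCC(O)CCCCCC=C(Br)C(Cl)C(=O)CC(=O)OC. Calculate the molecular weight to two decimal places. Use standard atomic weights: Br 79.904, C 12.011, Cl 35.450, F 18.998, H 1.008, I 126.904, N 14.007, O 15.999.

First, the molecular formula is C15H24BrClO4 (counting implicit H from valence).
  Br: 1 × 79.904 = 79.904
  C: 15 × 12.011 = 180.165
  Cl: 1 × 35.450 = 35.450
  H: 24 × 1.008 = 24.192
  O: 4 × 15.999 = 63.996
Sum: 1×79.904 + 15×12.011 + 1×35.450 + 24×1.008 + 4×15.999 = 383.707 → 383.71 g/mol.

383.71 g/mol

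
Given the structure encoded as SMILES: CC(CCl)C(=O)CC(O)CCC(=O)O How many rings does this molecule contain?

0

In SMILES, each pair of matching ring-closure digits denotes one ring-closing bond; the number of such bonds equals the number of independent rings.
Ring-closure bonds here: 0.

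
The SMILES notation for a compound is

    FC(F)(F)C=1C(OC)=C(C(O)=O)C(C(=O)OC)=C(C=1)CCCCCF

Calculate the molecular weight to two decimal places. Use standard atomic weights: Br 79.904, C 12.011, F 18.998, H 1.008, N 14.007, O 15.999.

First, the molecular formula is C16H18F4O5 (counting implicit H from valence).
  C: 16 × 12.011 = 192.176
  F: 4 × 18.998 = 75.992
  H: 18 × 1.008 = 18.144
  O: 5 × 15.999 = 79.995
Sum: 16×12.011 + 4×18.998 + 18×1.008 + 5×15.999 = 366.307 → 366.31 g/mol.

366.31 g/mol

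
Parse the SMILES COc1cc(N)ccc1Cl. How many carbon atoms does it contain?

Count every carbon token in the SMILES (each C, including those in ring-closure positions and inside branches).
Carbon count: 7.

7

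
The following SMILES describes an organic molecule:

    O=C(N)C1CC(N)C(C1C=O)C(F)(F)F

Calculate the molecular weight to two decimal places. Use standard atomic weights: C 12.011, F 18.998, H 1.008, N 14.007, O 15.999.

224.18 g/mol

First, the molecular formula is C8H11F3N2O2 (counting implicit H from valence).
  C: 8 × 12.011 = 96.088
  F: 3 × 18.998 = 56.994
  H: 11 × 1.008 = 11.088
  N: 2 × 14.007 = 28.014
  O: 2 × 15.999 = 31.998
Sum: 8×12.011 + 3×18.998 + 11×1.008 + 2×14.007 + 2×15.999 = 224.182 → 224.18 g/mol.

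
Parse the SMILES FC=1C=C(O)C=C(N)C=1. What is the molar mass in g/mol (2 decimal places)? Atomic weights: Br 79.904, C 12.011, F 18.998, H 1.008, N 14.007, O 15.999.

First, the molecular formula is C6H6FNO (counting implicit H from valence).
  C: 6 × 12.011 = 72.066
  F: 1 × 18.998 = 18.998
  H: 6 × 1.008 = 6.048
  N: 1 × 14.007 = 14.007
  O: 1 × 15.999 = 15.999
Sum: 6×12.011 + 1×18.998 + 6×1.008 + 1×14.007 + 1×15.999 = 127.118 → 127.12 g/mol.

127.12 g/mol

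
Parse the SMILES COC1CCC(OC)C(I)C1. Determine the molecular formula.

Walk through each heavy atom and fill implicit hydrogens from standard valence (C 4, N 3, O 2, S 2, halogen 1):
  atom 1: C, bond orders sum to 1 (valence 4) → 3 H
  atom 2: O, bond orders sum to 2 (valence 2) → 0 H
  atom 3: C, bond orders sum to 3 (valence 4) → 1 H
  atom 4: C, bond orders sum to 2 (valence 4) → 2 H
  atom 5: C, bond orders sum to 2 (valence 4) → 2 H
  atom 6: C, bond orders sum to 3 (valence 4) → 1 H
  atom 7: O, bond orders sum to 2 (valence 2) → 0 H
  atom 8: C, bond orders sum to 1 (valence 4) → 3 H
  atom 9: C, bond orders sum to 3 (valence 4) → 1 H
  atom 10: I (halogen, monovalent) → 0 H
  atom 11: C, bond orders sum to 2 (valence 4) → 2 H
Totals → C:8, H:15, I:1, O:2.
In Hill order: C8H15IO2.

C8H15IO2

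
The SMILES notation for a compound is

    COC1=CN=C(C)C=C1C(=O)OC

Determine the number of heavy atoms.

13

Every atom symbol written in the SMILES (organic subset) is one heavy atom; implicit H are not written.
Heavy atoms by element → C:9, N:1, O:3.
Total: 13.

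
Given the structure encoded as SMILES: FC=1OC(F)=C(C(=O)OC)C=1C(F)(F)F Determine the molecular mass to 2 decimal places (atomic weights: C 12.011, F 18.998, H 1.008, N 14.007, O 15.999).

First, the molecular formula is C7H3F5O3 (counting implicit H from valence).
  C: 7 × 12.011 = 84.077
  F: 5 × 18.998 = 94.990
  H: 3 × 1.008 = 3.024
  O: 3 × 15.999 = 47.997
Sum: 7×12.011 + 5×18.998 + 3×1.008 + 3×15.999 = 230.088 → 230.09 g/mol.

230.09 g/mol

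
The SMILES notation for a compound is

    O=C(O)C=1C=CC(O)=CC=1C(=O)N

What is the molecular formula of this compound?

C8H7NO4

Walk through each heavy atom and fill implicit hydrogens from standard valence (C 4, N 3, O 2, S 2, halogen 1):
  atom 1: O, bond orders sum to 2 (valence 2) → 0 H
  atom 2: C, bond orders sum to 4 (valence 4) → 0 H
  atom 3: O, bond orders sum to 1 (valence 2) → 1 H
  atom 4: C, bond orders sum to 4 (valence 4) → 0 H
  atom 5: C, bond orders sum to 3 (valence 4) → 1 H
  atom 6: C, bond orders sum to 3 (valence 4) → 1 H
  atom 7: C, bond orders sum to 4 (valence 4) → 0 H
  atom 8: O, bond orders sum to 1 (valence 2) → 1 H
  atom 9: C, bond orders sum to 3 (valence 4) → 1 H
  atom 10: C, bond orders sum to 4 (valence 4) → 0 H
  atom 11: C, bond orders sum to 4 (valence 4) → 0 H
  atom 12: O, bond orders sum to 2 (valence 2) → 0 H
  atom 13: N, bond orders sum to 1 (valence 3) → 2 H
Totals → C:8, H:7, N:1, O:4.
In Hill order: C8H7NO4.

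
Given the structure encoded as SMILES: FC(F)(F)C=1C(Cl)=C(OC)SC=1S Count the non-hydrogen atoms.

Every atom symbol written in the SMILES (organic subset) is one heavy atom; implicit H are not written.
Heavy atoms by element → C:6, Cl:1, F:3, O:1, S:2.
Total: 13.

13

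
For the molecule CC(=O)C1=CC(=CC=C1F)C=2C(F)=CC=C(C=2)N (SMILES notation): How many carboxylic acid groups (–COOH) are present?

0

Scan the SMILES for the carboxylic acid motif — none present.
Groups that are present: 1 ketone, 1 primary amine.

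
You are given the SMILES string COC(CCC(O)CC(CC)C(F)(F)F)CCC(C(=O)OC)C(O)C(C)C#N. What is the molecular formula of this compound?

C19H32F3NO5

Walk through each heavy atom and fill implicit hydrogens from standard valence (C 4, N 3, O 2, S 2, halogen 1):
  atom 1: C, bond orders sum to 1 (valence 4) → 3 H
  atom 2: O, bond orders sum to 2 (valence 2) → 0 H
  atom 3: C, bond orders sum to 3 (valence 4) → 1 H
  atom 4: C, bond orders sum to 2 (valence 4) → 2 H
  atom 5: C, bond orders sum to 2 (valence 4) → 2 H
  atom 6: C, bond orders sum to 3 (valence 4) → 1 H
  atom 7: O, bond orders sum to 1 (valence 2) → 1 H
  atom 8: C, bond orders sum to 2 (valence 4) → 2 H
  atom 9: C, bond orders sum to 3 (valence 4) → 1 H
  atom 10: C, bond orders sum to 2 (valence 4) → 2 H
  atom 11: C, bond orders sum to 1 (valence 4) → 3 H
  atom 12: C, bond orders sum to 4 (valence 4) → 0 H
  atom 13: F (halogen, monovalent) → 0 H
  atom 14: F (halogen, monovalent) → 0 H
  atom 15: F (halogen, monovalent) → 0 H
  atom 16: C, bond orders sum to 2 (valence 4) → 2 H
  atom 17: C, bond orders sum to 2 (valence 4) → 2 H
  atom 18: C, bond orders sum to 3 (valence 4) → 1 H
  atom 19: C, bond orders sum to 4 (valence 4) → 0 H
  atom 20: O, bond orders sum to 2 (valence 2) → 0 H
  atom 21: O, bond orders sum to 2 (valence 2) → 0 H
  atom 22: C, bond orders sum to 1 (valence 4) → 3 H
  atom 23: C, bond orders sum to 3 (valence 4) → 1 H
  atom 24: O, bond orders sum to 1 (valence 2) → 1 H
  atom 25: C, bond orders sum to 3 (valence 4) → 1 H
  atom 26: C, bond orders sum to 1 (valence 4) → 3 H
  atom 27: C, bond orders sum to 4 (valence 4) → 0 H
  atom 28: N, bond orders sum to 3 (valence 3) → 0 H
Totals → C:19, H:32, F:3, N:1, O:5.
In Hill order: C19H32F3NO5.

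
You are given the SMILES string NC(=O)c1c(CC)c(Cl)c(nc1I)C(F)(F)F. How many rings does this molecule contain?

In SMILES, each pair of matching ring-closure digits denotes one ring-closing bond; the number of such bonds equals the number of independent rings.
Ring-closure bonds here: 1.

1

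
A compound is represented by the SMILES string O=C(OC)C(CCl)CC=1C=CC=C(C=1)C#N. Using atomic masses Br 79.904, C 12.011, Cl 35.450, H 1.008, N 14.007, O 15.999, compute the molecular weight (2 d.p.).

First, the molecular formula is C12H12ClNO2 (counting implicit H from valence).
  C: 12 × 12.011 = 144.132
  Cl: 1 × 35.450 = 35.450
  H: 12 × 1.008 = 12.096
  N: 1 × 14.007 = 14.007
  O: 2 × 15.999 = 31.998
Sum: 12×12.011 + 1×35.450 + 12×1.008 + 1×14.007 + 2×15.999 = 237.683 → 237.68 g/mol.

237.68 g/mol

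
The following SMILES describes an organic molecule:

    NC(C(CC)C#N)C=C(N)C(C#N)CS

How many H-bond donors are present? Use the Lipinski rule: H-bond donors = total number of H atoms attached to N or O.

Donors: find every N or O and count the H atoms it carries.
  atom 1 (N): bond orders sum to 1 → 2 H
  atom 7 (N): bond orders sum to 3 → 0 H
  atom 10 (N): bond orders sum to 1 → 2 H
  atom 13 (N): bond orders sum to 3 → 0 H
Lipinski HBD = 4.

4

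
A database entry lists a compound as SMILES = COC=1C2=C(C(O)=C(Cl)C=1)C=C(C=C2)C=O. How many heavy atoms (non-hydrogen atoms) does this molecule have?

16

Every atom symbol written in the SMILES (organic subset) is one heavy atom; implicit H are not written.
Heavy atoms by element → C:12, Cl:1, O:3.
Total: 16.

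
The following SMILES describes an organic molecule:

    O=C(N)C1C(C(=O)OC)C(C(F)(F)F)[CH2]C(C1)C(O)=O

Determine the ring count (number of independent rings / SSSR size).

In SMILES, each pair of matching ring-closure digits denotes one ring-closing bond; the number of such bonds equals the number of independent rings.
Ring-closure bonds here: 1.

1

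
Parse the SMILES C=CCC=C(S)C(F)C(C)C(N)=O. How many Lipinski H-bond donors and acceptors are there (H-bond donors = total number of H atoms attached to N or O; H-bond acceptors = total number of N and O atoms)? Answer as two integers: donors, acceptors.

2, 2

Donors: find every N or O and count the H atoms it carries.
  atom 12 (N): bond orders sum to 1 → 2 H
  atom 13 (O): bond orders sum to 2 → 0 H
Lipinski HBD = 2.
Acceptors: N atoms = 1, O atoms = 1 → HBA = 2.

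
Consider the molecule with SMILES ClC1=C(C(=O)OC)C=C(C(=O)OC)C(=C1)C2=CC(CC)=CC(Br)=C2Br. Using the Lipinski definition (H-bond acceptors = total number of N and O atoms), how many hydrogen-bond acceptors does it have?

N atoms: 0; O atoms: 4.
Lipinski HBA = 0 + 4 = 4.

4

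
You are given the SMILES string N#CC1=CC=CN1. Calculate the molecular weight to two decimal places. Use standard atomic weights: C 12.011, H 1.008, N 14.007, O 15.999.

First, the molecular formula is C5H4N2 (counting implicit H from valence).
  C: 5 × 12.011 = 60.055
  H: 4 × 1.008 = 4.032
  N: 2 × 14.007 = 28.014
Sum: 5×12.011 + 4×1.008 + 2×14.007 = 92.101 → 92.10 g/mol.

92.10 g/mol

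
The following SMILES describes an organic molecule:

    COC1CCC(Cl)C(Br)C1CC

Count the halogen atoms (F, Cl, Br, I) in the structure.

2

Halogen atoms appear at heavy-atom positions 7, 9 (1×Br, 1×Cl).
Other groups present: 1 ether.
Halogen count: 2.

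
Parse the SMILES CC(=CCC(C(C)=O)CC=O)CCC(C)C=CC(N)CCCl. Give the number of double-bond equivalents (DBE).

4

Degree of unsaturation = (number of rings) + (number of π bonds).
Ring closures in the SMILES: 0.
π bonds: 4 double bonds (each 1 DoU) → 4 DoU from unsaturation.
Total DoU = 0 + 4 = 4.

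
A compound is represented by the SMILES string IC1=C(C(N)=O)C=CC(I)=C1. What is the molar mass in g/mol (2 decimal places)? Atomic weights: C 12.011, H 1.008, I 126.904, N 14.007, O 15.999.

372.93 g/mol

First, the molecular formula is C7H5I2NO (counting implicit H from valence).
  C: 7 × 12.011 = 84.077
  H: 5 × 1.008 = 5.040
  I: 2 × 126.904 = 253.808
  N: 1 × 14.007 = 14.007
  O: 1 × 15.999 = 15.999
Sum: 7×12.011 + 5×1.008 + 2×126.904 + 1×14.007 + 1×15.999 = 372.931 → 372.93 g/mol.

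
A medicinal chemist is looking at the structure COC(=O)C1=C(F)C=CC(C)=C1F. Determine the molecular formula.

C9H8F2O2

Walk through each heavy atom and fill implicit hydrogens from standard valence (C 4, N 3, O 2, S 2, halogen 1):
  atom 1: C, bond orders sum to 1 (valence 4) → 3 H
  atom 2: O, bond orders sum to 2 (valence 2) → 0 H
  atom 3: C, bond orders sum to 4 (valence 4) → 0 H
  atom 4: O, bond orders sum to 2 (valence 2) → 0 H
  atom 5: C, bond orders sum to 4 (valence 4) → 0 H
  atom 6: C, bond orders sum to 4 (valence 4) → 0 H
  atom 7: F (halogen, monovalent) → 0 H
  atom 8: C, bond orders sum to 3 (valence 4) → 1 H
  atom 9: C, bond orders sum to 3 (valence 4) → 1 H
  atom 10: C, bond orders sum to 4 (valence 4) → 0 H
  atom 11: C, bond orders sum to 1 (valence 4) → 3 H
  atom 12: C, bond orders sum to 4 (valence 4) → 0 H
  atom 13: F (halogen, monovalent) → 0 H
Totals → C:9, H:8, F:2, O:2.
In Hill order: C9H8F2O2.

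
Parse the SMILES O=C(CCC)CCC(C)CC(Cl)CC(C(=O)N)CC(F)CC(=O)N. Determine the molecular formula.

C17H30ClFN2O3

Walk through each heavy atom and fill implicit hydrogens from standard valence (C 4, N 3, O 2, S 2, halogen 1):
  atom 1: O, bond orders sum to 2 (valence 2) → 0 H
  atom 2: C, bond orders sum to 4 (valence 4) → 0 H
  atom 3: C, bond orders sum to 2 (valence 4) → 2 H
  atom 4: C, bond orders sum to 2 (valence 4) → 2 H
  atom 5: C, bond orders sum to 1 (valence 4) → 3 H
  atom 6: C, bond orders sum to 2 (valence 4) → 2 H
  atom 7: C, bond orders sum to 2 (valence 4) → 2 H
  atom 8: C, bond orders sum to 3 (valence 4) → 1 H
  atom 9: C, bond orders sum to 1 (valence 4) → 3 H
  atom 10: C, bond orders sum to 2 (valence 4) → 2 H
  atom 11: C, bond orders sum to 3 (valence 4) → 1 H
  atom 12: Cl (halogen, monovalent) → 0 H
  atom 13: C, bond orders sum to 2 (valence 4) → 2 H
  atom 14: C, bond orders sum to 3 (valence 4) → 1 H
  atom 15: C, bond orders sum to 4 (valence 4) → 0 H
  atom 16: O, bond orders sum to 2 (valence 2) → 0 H
  atom 17: N, bond orders sum to 1 (valence 3) → 2 H
  atom 18: C, bond orders sum to 2 (valence 4) → 2 H
  atom 19: C, bond orders sum to 3 (valence 4) → 1 H
  atom 20: F (halogen, monovalent) → 0 H
  atom 21: C, bond orders sum to 2 (valence 4) → 2 H
  atom 22: C, bond orders sum to 4 (valence 4) → 0 H
  atom 23: O, bond orders sum to 2 (valence 2) → 0 H
  atom 24: N, bond orders sum to 1 (valence 3) → 2 H
Totals → C:17, H:30, Cl:1, F:1, N:2, O:3.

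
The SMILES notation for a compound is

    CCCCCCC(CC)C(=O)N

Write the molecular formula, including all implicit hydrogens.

Walk through each heavy atom and fill implicit hydrogens from standard valence (C 4, N 3, O 2, S 2, halogen 1):
  atom 1: C, bond orders sum to 1 (valence 4) → 3 H
  atom 2: C, bond orders sum to 2 (valence 4) → 2 H
  atom 3: C, bond orders sum to 2 (valence 4) → 2 H
  atom 4: C, bond orders sum to 2 (valence 4) → 2 H
  atom 5: C, bond orders sum to 2 (valence 4) → 2 H
  atom 6: C, bond orders sum to 2 (valence 4) → 2 H
  atom 7: C, bond orders sum to 3 (valence 4) → 1 H
  atom 8: C, bond orders sum to 2 (valence 4) → 2 H
  atom 9: C, bond orders sum to 1 (valence 4) → 3 H
  atom 10: C, bond orders sum to 4 (valence 4) → 0 H
  atom 11: O, bond orders sum to 2 (valence 2) → 0 H
  atom 12: N, bond orders sum to 1 (valence 3) → 2 H
Totals → C:10, H:21, N:1, O:1.

C10H21NO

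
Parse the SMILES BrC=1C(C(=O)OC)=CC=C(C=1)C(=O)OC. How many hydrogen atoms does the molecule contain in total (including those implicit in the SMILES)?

9

Walk through each heavy atom and fill implicit hydrogens from standard valence (C 4, N 3, O 2, S 2, halogen 1):
  atom 1: Br (halogen, monovalent) → 0 H
  atom 2: C, bond orders sum to 4 (valence 4) → 0 H
  atom 3: C, bond orders sum to 4 (valence 4) → 0 H
  atom 4: C, bond orders sum to 4 (valence 4) → 0 H
  atom 5: O, bond orders sum to 2 (valence 2) → 0 H
  atom 6: O, bond orders sum to 2 (valence 2) → 0 H
  atom 7: C, bond orders sum to 1 (valence 4) → 3 H
  atom 8: C, bond orders sum to 3 (valence 4) → 1 H
  atom 9: C, bond orders sum to 3 (valence 4) → 1 H
  atom 10: C, bond orders sum to 4 (valence 4) → 0 H
  atom 11: C, bond orders sum to 3 (valence 4) → 1 H
  atom 12: C, bond orders sum to 4 (valence 4) → 0 H
  atom 13: O, bond orders sum to 2 (valence 2) → 0 H
  atom 14: O, bond orders sum to 2 (valence 2) → 0 H
  atom 15: C, bond orders sum to 1 (valence 4) → 3 H
Total hydrogens: 9.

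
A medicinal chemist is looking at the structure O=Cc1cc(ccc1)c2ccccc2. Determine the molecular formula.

Walk through each heavy atom and fill implicit hydrogens from standard valence (C 4, N 3, O 2, S 2, halogen 1); for lowercase aromatic atoms, an aromatic c carries 1 H when it has two neighbours and 0 H with three, and aromatic n carries 0 H:
  atom 1: O, bond orders sum to 2 (valence 2) → 0 H
  atom 2: C, bond orders sum to 3 (valence 4) → 1 H
  atom 3: aromatic c, 3 neighbours → 0 H
  atom 4: aromatic c, 2 neighbours → 1 H
  atom 5: aromatic c, 3 neighbours → 0 H
  atom 6: aromatic c, 2 neighbours → 1 H
  atom 7: aromatic c, 2 neighbours → 1 H
  atom 8: aromatic c, 2 neighbours → 1 H
  atom 9: aromatic c, 3 neighbours → 0 H
  atom 10: aromatic c, 2 neighbours → 1 H
  atom 11: aromatic c, 2 neighbours → 1 H
  atom 12: aromatic c, 2 neighbours → 1 H
  atom 13: aromatic c, 2 neighbours → 1 H
  atom 14: aromatic c, 2 neighbours → 1 H
Totals → C:13, H:10, O:1.

C13H10O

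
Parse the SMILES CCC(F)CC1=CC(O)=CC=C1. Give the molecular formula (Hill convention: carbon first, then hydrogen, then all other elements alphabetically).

C10H13FO

Walk through each heavy atom and fill implicit hydrogens from standard valence (C 4, N 3, O 2, S 2, halogen 1):
  atom 1: C, bond orders sum to 1 (valence 4) → 3 H
  atom 2: C, bond orders sum to 2 (valence 4) → 2 H
  atom 3: C, bond orders sum to 3 (valence 4) → 1 H
  atom 4: F (halogen, monovalent) → 0 H
  atom 5: C, bond orders sum to 2 (valence 4) → 2 H
  atom 6: C, bond orders sum to 4 (valence 4) → 0 H
  atom 7: C, bond orders sum to 3 (valence 4) → 1 H
  atom 8: C, bond orders sum to 4 (valence 4) → 0 H
  atom 9: O, bond orders sum to 1 (valence 2) → 1 H
  atom 10: C, bond orders sum to 3 (valence 4) → 1 H
  atom 11: C, bond orders sum to 3 (valence 4) → 1 H
  atom 12: C, bond orders sum to 3 (valence 4) → 1 H
Totals → C:10, H:13, F:1, O:1.
In Hill order: C10H13FO.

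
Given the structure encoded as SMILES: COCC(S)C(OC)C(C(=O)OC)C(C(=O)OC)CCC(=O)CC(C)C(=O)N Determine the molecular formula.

Walk through each heavy atom and fill implicit hydrogens from standard valence (C 4, N 3, O 2, S 2, halogen 1):
  atom 1: C, bond orders sum to 1 (valence 4) → 3 H
  atom 2: O, bond orders sum to 2 (valence 2) → 0 H
  atom 3: C, bond orders sum to 2 (valence 4) → 2 H
  atom 4: C, bond orders sum to 3 (valence 4) → 1 H
  atom 5: S, bond orders sum to 1 (valence 2) → 1 H
  atom 6: C, bond orders sum to 3 (valence 4) → 1 H
  atom 7: O, bond orders sum to 2 (valence 2) → 0 H
  atom 8: C, bond orders sum to 1 (valence 4) → 3 H
  atom 9: C, bond orders sum to 3 (valence 4) → 1 H
  atom 10: C, bond orders sum to 4 (valence 4) → 0 H
  atom 11: O, bond orders sum to 2 (valence 2) → 0 H
  atom 12: O, bond orders sum to 2 (valence 2) → 0 H
  atom 13: C, bond orders sum to 1 (valence 4) → 3 H
  atom 14: C, bond orders sum to 3 (valence 4) → 1 H
  atom 15: C, bond orders sum to 4 (valence 4) → 0 H
  atom 16: O, bond orders sum to 2 (valence 2) → 0 H
  atom 17: O, bond orders sum to 2 (valence 2) → 0 H
  atom 18: C, bond orders sum to 1 (valence 4) → 3 H
  atom 19: C, bond orders sum to 2 (valence 4) → 2 H
  atom 20: C, bond orders sum to 2 (valence 4) → 2 H
  atom 21: C, bond orders sum to 4 (valence 4) → 0 H
  atom 22: O, bond orders sum to 2 (valence 2) → 0 H
  atom 23: C, bond orders sum to 2 (valence 4) → 2 H
  atom 24: C, bond orders sum to 3 (valence 4) → 1 H
  atom 25: C, bond orders sum to 1 (valence 4) → 3 H
  atom 26: C, bond orders sum to 4 (valence 4) → 0 H
  atom 27: O, bond orders sum to 2 (valence 2) → 0 H
  atom 28: N, bond orders sum to 1 (valence 3) → 2 H
Totals → C:18, H:31, N:1, O:8, S:1.

C18H31NO8S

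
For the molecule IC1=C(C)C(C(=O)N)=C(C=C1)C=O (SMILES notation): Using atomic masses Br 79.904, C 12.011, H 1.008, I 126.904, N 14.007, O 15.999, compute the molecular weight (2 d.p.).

First, the molecular formula is C9H8INO2 (counting implicit H from valence).
  C: 9 × 12.011 = 108.099
  H: 8 × 1.008 = 8.064
  I: 1 × 126.904 = 126.904
  N: 1 × 14.007 = 14.007
  O: 2 × 15.999 = 31.998
Sum: 9×12.011 + 8×1.008 + 1×126.904 + 1×14.007 + 2×15.999 = 289.072 → 289.07 g/mol.

289.07 g/mol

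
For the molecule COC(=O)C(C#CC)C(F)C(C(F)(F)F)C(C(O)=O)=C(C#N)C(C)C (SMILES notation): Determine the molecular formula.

Walk through each heavy atom and fill implicit hydrogens from standard valence (C 4, N 3, O 2, S 2, halogen 1):
  atom 1: C, bond orders sum to 1 (valence 4) → 3 H
  atom 2: O, bond orders sum to 2 (valence 2) → 0 H
  atom 3: C, bond orders sum to 4 (valence 4) → 0 H
  atom 4: O, bond orders sum to 2 (valence 2) → 0 H
  atom 5: C, bond orders sum to 3 (valence 4) → 1 H
  atom 6: C, bond orders sum to 4 (valence 4) → 0 H
  atom 7: C, bond orders sum to 4 (valence 4) → 0 H
  atom 8: C, bond orders sum to 1 (valence 4) → 3 H
  atom 9: C, bond orders sum to 3 (valence 4) → 1 H
  atom 10: F (halogen, monovalent) → 0 H
  atom 11: C, bond orders sum to 3 (valence 4) → 1 H
  atom 12: C, bond orders sum to 4 (valence 4) → 0 H
  atom 13: F (halogen, monovalent) → 0 H
  atom 14: F (halogen, monovalent) → 0 H
  atom 15: F (halogen, monovalent) → 0 H
  atom 16: C, bond orders sum to 4 (valence 4) → 0 H
  atom 17: C, bond orders sum to 4 (valence 4) → 0 H
  atom 18: O, bond orders sum to 1 (valence 2) → 1 H
  atom 19: O, bond orders sum to 2 (valence 2) → 0 H
  atom 20: C, bond orders sum to 4 (valence 4) → 0 H
  atom 21: C, bond orders sum to 4 (valence 4) → 0 H
  atom 22: N, bond orders sum to 3 (valence 3) → 0 H
  atom 23: C, bond orders sum to 3 (valence 4) → 1 H
  atom 24: C, bond orders sum to 1 (valence 4) → 3 H
  atom 25: C, bond orders sum to 1 (valence 4) → 3 H
Totals → C:16, H:17, F:4, N:1, O:4.
In Hill order: C16H17F4NO4.

C16H17F4NO4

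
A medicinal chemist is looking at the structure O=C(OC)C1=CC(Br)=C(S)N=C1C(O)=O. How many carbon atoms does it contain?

Count every carbon token in the SMILES (each C, including those in ring-closure positions and inside branches).
Carbon count: 8.

8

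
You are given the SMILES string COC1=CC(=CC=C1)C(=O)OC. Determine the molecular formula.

Walk through each heavy atom and fill implicit hydrogens from standard valence (C 4, N 3, O 2, S 2, halogen 1):
  atom 1: C, bond orders sum to 1 (valence 4) → 3 H
  atom 2: O, bond orders sum to 2 (valence 2) → 0 H
  atom 3: C, bond orders sum to 4 (valence 4) → 0 H
  atom 4: C, bond orders sum to 3 (valence 4) → 1 H
  atom 5: C, bond orders sum to 4 (valence 4) → 0 H
  atom 6: C, bond orders sum to 3 (valence 4) → 1 H
  atom 7: C, bond orders sum to 3 (valence 4) → 1 H
  atom 8: C, bond orders sum to 3 (valence 4) → 1 H
  atom 9: C, bond orders sum to 4 (valence 4) → 0 H
  atom 10: O, bond orders sum to 2 (valence 2) → 0 H
  atom 11: O, bond orders sum to 2 (valence 2) → 0 H
  atom 12: C, bond orders sum to 1 (valence 4) → 3 H
Totals → C:9, H:10, O:3.
In Hill order: C9H10O3.

C9H10O3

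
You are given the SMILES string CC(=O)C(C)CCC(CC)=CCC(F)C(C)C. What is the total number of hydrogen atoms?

Walk through each heavy atom and fill implicit hydrogens from standard valence (C 4, N 3, O 2, S 2, halogen 1):
  atom 1: C, bond orders sum to 1 (valence 4) → 3 H
  atom 2: C, bond orders sum to 4 (valence 4) → 0 H
  atom 3: O, bond orders sum to 2 (valence 2) → 0 H
  atom 4: C, bond orders sum to 3 (valence 4) → 1 H
  atom 5: C, bond orders sum to 1 (valence 4) → 3 H
  atom 6: C, bond orders sum to 2 (valence 4) → 2 H
  atom 7: C, bond orders sum to 2 (valence 4) → 2 H
  atom 8: C, bond orders sum to 4 (valence 4) → 0 H
  atom 9: C, bond orders sum to 2 (valence 4) → 2 H
  atom 10: C, bond orders sum to 1 (valence 4) → 3 H
  atom 11: C, bond orders sum to 3 (valence 4) → 1 H
  atom 12: C, bond orders sum to 2 (valence 4) → 2 H
  atom 13: C, bond orders sum to 3 (valence 4) → 1 H
  atom 14: F (halogen, monovalent) → 0 H
  atom 15: C, bond orders sum to 3 (valence 4) → 1 H
  atom 16: C, bond orders sum to 1 (valence 4) → 3 H
  atom 17: C, bond orders sum to 1 (valence 4) → 3 H
Total hydrogens: 27.

27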